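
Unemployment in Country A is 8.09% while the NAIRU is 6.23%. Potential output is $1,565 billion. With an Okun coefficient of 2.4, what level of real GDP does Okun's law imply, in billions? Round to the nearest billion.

$1,495 billion

Unemployment gap = 8.09 - 6.23 = 1.86 points, so the output gap is -2.4 × 1.86 = -4.464%.
Actual GDP = 1565 × (1 - 4.464/100) = 1565 × 0.95536 ≈ 1495 billion.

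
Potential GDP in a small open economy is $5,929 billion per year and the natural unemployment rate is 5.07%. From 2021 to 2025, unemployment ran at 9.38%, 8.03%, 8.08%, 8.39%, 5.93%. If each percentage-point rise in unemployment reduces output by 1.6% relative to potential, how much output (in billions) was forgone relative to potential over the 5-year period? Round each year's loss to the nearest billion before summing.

$1,373 billion

Year 2021: gap = -1.6 × (9.38 - 5.07) = -6.896%, loss ≈ 5929 × 6.896/100 ≈ 409.
Year 2022: gap = -1.6 × (8.03 - 5.07) = -4.736%, loss ≈ 5929 × 4.736/100 ≈ 281.
Year 2023: gap = -1.6 × (8.08 - 5.07) = -4.816%, loss ≈ 5929 × 4.816/100 ≈ 286.
Year 2024: gap = -1.6 × (8.39 - 5.07) = -5.312%, loss ≈ 5929 × 5.312/100 ≈ 315.
Year 2025: gap = -1.6 × (5.93 - 5.07) = -1.376%, loss ≈ 5929 × 1.376/100 ≈ 82.
Total lost output = 409 + 281 + 286 + 315 + 82 = 1373 billion.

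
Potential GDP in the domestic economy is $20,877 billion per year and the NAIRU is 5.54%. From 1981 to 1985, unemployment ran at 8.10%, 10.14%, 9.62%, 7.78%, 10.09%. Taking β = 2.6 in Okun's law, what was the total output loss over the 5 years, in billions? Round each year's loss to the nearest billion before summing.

$9,788 billion

Year 1981: gap = -2.6 × (8.1 - 5.54) = -6.656%, loss ≈ 20877 × 6.656/100 ≈ 1390.
Year 1982: gap = -2.6 × (10.14 - 5.54) = -11.96%, loss ≈ 20877 × 11.96/100 ≈ 2497.
Year 1983: gap = -2.6 × (9.62 - 5.54) = -10.608%, loss ≈ 20877 × 10.608/100 ≈ 2215.
Year 1984: gap = -2.6 × (7.78 - 5.54) = -5.824%, loss ≈ 20877 × 5.824/100 ≈ 1216.
Year 1985: gap = -2.6 × (10.09 - 5.54) = -11.83%, loss ≈ 20877 × 11.83/100 ≈ 2470.
Total lost output = 1390 + 2497 + 2215 + 1216 + 2470 = 9788 billion.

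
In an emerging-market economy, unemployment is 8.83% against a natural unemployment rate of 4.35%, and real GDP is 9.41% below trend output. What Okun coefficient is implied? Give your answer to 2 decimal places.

β ≈ 2.10

Okun's law: output gap = -β × (u - u*).
-9.41 = -β × (8.83 - 4.35) = -β × 4.48, so β = 9.41/4.48 = 2.10.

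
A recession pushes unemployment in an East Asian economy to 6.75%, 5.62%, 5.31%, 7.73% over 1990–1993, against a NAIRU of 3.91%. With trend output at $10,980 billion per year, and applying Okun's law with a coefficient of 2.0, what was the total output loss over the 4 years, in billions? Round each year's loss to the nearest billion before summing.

$2,146 billion

Year 1990: gap = -2.0 × (6.75 - 3.91) = -5.68%, loss ≈ 10980 × 5.68/100 ≈ 624.
Year 1991: gap = -2.0 × (5.62 - 3.91) = -3.42%, loss ≈ 10980 × 3.42/100 ≈ 376.
Year 1992: gap = -2.0 × (5.31 - 3.91) = -2.8%, loss ≈ 10980 × 2.8/100 ≈ 307.
Year 1993: gap = -2.0 × (7.73 - 3.91) = -7.64%, loss ≈ 10980 × 7.64/100 ≈ 839.
Total lost output = 624 + 376 + 307 + 839 = 2146 billion.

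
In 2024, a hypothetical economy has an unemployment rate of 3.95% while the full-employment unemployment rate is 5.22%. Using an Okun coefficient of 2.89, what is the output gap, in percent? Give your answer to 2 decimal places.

3.67%

The unemployment gap is 3.95 - 5.22 = -1.27 percentage points.
Okun's law gives an output gap of -2.89 × (-1.27) = 3.6703%, i.e. 3.67% above potential.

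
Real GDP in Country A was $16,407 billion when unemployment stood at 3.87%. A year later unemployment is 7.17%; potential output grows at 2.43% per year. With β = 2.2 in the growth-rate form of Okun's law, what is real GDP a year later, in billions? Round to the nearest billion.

Δu = 7.17 - 3.87 = 3.3 points.
Okun's law (growth form): g_Y = g_Y* - β × Δu = 2.43 - 2.2 × (3.30) = 2.43 - 7.26 = -4.83%.
Real GDP in the next year = 16407 × (1 - 4.83/100) = 16407 × 0.9517 ≈ 15615 billion.

$15,615 billion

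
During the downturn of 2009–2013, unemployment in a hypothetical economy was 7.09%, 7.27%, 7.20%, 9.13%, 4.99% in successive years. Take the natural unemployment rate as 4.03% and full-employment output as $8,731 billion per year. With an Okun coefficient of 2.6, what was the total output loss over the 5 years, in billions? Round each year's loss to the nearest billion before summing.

Year 2009: gap = -2.6 × (7.09 - 4.03) = -7.956%, loss ≈ 8731 × 7.956/100 ≈ 695.
Year 2010: gap = -2.6 × (7.27 - 4.03) = -8.424%, loss ≈ 8731 × 8.424/100 ≈ 735.
Year 2011: gap = -2.6 × (7.2 - 4.03) = -8.242%, loss ≈ 8731 × 8.242/100 ≈ 720.
Year 2012: gap = -2.6 × (9.13 - 4.03) = -13.26%, loss ≈ 8731 × 13.26/100 ≈ 1158.
Year 2013: gap = -2.6 × (4.99 - 4.03) = -2.496%, loss ≈ 8731 × 2.496/100 ≈ 218.
Total lost output = 695 + 735 + 720 + 1158 + 218 = 3526 billion.

$3,526 billion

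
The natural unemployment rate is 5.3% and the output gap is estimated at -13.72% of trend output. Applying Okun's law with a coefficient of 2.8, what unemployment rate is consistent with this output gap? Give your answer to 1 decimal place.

From Okun's law, u - u* = -(output gap)/β = -(-13.72)/2.8 = 4.9 points.
So u = 5.3 + 4.9 = 10.2%.

10.2%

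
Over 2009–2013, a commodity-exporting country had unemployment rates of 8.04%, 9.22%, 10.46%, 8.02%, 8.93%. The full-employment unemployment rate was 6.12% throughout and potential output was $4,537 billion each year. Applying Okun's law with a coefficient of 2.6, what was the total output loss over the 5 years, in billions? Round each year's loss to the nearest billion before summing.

$1,659 billion

Year 2009: gap = -2.6 × (8.04 - 6.12) = -4.992%, loss ≈ 4537 × 4.992/100 ≈ 226.
Year 2010: gap = -2.6 × (9.22 - 6.12) = -8.06%, loss ≈ 4537 × 8.06/100 ≈ 366.
Year 2011: gap = -2.6 × (10.46 - 6.12) = -11.284%, loss ≈ 4537 × 11.284/100 ≈ 512.
Year 2012: gap = -2.6 × (8.02 - 6.12) = -4.94%, loss ≈ 4537 × 4.94/100 ≈ 224.
Year 2013: gap = -2.6 × (8.93 - 6.12) = -7.306%, loss ≈ 4537 × 7.306/100 ≈ 331.
Total lost output = 226 + 366 + 512 + 224 + 331 = 1659 billion.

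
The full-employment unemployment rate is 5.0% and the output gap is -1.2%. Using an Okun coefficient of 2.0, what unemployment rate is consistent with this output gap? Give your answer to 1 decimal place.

5.6%

From Okun's law, u - u* = -(output gap)/β = -(-1.2)/2.0 = 0.6 points.
So u = 5 + 0.6 = 5.6%.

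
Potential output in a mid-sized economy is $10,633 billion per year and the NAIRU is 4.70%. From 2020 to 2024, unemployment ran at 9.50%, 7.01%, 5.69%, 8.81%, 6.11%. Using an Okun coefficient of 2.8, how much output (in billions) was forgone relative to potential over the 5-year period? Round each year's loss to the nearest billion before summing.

Year 2020: gap = -2.8 × (9.5 - 4.7) = -13.44%, loss ≈ 10633 × 13.44/100 ≈ 1429.
Year 2021: gap = -2.8 × (7.01 - 4.7) = -6.468%, loss ≈ 10633 × 6.468/100 ≈ 688.
Year 2022: gap = -2.8 × (5.69 - 4.7) = -2.772%, loss ≈ 10633 × 2.772/100 ≈ 295.
Year 2023: gap = -2.8 × (8.81 - 4.7) = -11.508%, loss ≈ 10633 × 11.508/100 ≈ 1224.
Year 2024: gap = -2.8 × (6.11 - 4.7) = -3.948%, loss ≈ 10633 × 3.948/100 ≈ 420.
Total lost output = 1429 + 688 + 295 + 1224 + 420 = 4056 billion.

$4,056 billion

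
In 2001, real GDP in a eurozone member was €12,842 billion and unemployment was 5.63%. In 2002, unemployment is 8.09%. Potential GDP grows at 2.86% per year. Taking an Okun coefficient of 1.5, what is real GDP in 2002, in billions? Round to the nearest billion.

Δu = 8.09 - 5.63 = 2.46 points.
Okun's law (growth form): g_Y = g_Y* - β × Δu = 2.86 - 1.5 × (2.46) = 2.86 - 3.69 = -0.83%.
Real GDP in the next year = 12842 × (1 - 0.83/100) = 12842 × 0.9917 ≈ 12735 billion.

€12,735 billion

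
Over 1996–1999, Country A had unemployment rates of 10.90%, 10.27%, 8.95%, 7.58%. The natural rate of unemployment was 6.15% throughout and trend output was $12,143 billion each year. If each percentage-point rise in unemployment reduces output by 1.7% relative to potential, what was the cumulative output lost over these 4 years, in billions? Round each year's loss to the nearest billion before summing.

$2,704 billion

Year 1996: gap = -1.7 × (10.9 - 6.15) = -8.075%, loss ≈ 12143 × 8.075/100 ≈ 981.
Year 1997: gap = -1.7 × (10.27 - 6.15) = -7.004%, loss ≈ 12143 × 7.004/100 ≈ 850.
Year 1998: gap = -1.7 × (8.95 - 6.15) = -4.76%, loss ≈ 12143 × 4.76/100 ≈ 578.
Year 1999: gap = -1.7 × (7.58 - 6.15) = -2.431%, loss ≈ 12143 × 2.431/100 ≈ 295.
Total lost output = 981 + 850 + 578 + 295 = 2704 billion.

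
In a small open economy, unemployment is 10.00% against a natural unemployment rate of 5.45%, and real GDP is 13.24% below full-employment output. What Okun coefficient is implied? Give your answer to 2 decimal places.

Okun's law: output gap = -β × (u - u*).
-13.24 = -β × (10 - 5.45) = -β × 4.55, so β = 13.24/4.55 = 2.91.

β ≈ 2.91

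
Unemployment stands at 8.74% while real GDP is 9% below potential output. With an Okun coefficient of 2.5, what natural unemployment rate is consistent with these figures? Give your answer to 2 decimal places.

5.14%

From Okun's law, u - u* = -(output gap)/β = -(-9)/2.5 = 3.6 points.
So u* = 8.74 - 3.6 = 5.14%.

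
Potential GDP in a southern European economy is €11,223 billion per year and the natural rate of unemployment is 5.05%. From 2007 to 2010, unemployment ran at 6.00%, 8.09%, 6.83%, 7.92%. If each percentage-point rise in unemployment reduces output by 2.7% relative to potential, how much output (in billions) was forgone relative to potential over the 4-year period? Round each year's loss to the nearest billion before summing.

€2,618 billion

Year 2007: gap = -2.7 × (6 - 5.05) = -2.565%, loss ≈ 11223 × 2.565/100 ≈ 288.
Year 2008: gap = -2.7 × (8.09 - 5.05) = -8.208%, loss ≈ 11223 × 8.208/100 ≈ 921.
Year 2009: gap = -2.7 × (6.83 - 5.05) = -4.806%, loss ≈ 11223 × 4.806/100 ≈ 539.
Year 2010: gap = -2.7 × (7.92 - 5.05) = -7.749%, loss ≈ 11223 × 7.749/100 ≈ 870.
Total lost output = 288 + 921 + 539 + 870 = 2618 billion.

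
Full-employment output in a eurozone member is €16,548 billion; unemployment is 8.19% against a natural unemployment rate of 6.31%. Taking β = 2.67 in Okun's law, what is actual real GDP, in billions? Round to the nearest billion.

€15,717 billion

Unemployment gap = 8.19 - 6.31 = 1.88 points, so the output gap is -2.67 × 1.88 = -5.0196%.
Actual GDP = 16548 × (1 - 5.0196/100) = 16548 × 0.949804 ≈ 15717 billion.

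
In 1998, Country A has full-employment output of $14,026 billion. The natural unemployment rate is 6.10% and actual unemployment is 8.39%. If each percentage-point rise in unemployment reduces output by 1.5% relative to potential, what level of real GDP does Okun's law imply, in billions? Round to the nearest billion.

$13,544 billion

Unemployment gap = 8.39 - 6.1 = 2.29 points, so the output gap is -1.5 × 2.29 = -3.435%.
Actual GDP = 14026 × (1 - 3.435/100) = 14026 × 0.96565 ≈ 13544 billion.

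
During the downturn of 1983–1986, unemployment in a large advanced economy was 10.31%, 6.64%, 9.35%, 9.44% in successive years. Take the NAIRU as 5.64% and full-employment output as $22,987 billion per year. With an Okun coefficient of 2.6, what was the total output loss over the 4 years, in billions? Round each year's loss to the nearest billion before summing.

$7,877 billion

Year 1983: gap = -2.6 × (10.31 - 5.64) = -12.142%, loss ≈ 22987 × 12.142/100 ≈ 2791.
Year 1984: gap = -2.6 × (6.64 - 5.64) = -2.6%, loss ≈ 22987 × 2.6/100 ≈ 598.
Year 1985: gap = -2.6 × (9.35 - 5.64) = -9.646%, loss ≈ 22987 × 9.646/100 ≈ 2217.
Year 1986: gap = -2.6 × (9.44 - 5.64) = -9.88%, loss ≈ 22987 × 9.88/100 ≈ 2271.
Total lost output = 2791 + 598 + 2217 + 2271 = 7877 billion.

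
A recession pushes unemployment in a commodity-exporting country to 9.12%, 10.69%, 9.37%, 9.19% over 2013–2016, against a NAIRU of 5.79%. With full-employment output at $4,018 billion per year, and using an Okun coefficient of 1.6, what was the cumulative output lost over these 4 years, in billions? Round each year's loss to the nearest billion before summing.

Year 2013: gap = -1.6 × (9.12 - 5.79) = -5.328%, loss ≈ 4018 × 5.328/100 ≈ 214.
Year 2014: gap = -1.6 × (10.69 - 5.79) = -7.84%, loss ≈ 4018 × 7.84/100 ≈ 315.
Year 2015: gap = -1.6 × (9.37 - 5.79) = -5.728%, loss ≈ 4018 × 5.728/100 ≈ 230.
Year 2016: gap = -1.6 × (9.19 - 5.79) = -5.44%, loss ≈ 4018 × 5.44/100 ≈ 219.
Total lost output = 214 + 315 + 230 + 219 = 978 billion.

$978 billion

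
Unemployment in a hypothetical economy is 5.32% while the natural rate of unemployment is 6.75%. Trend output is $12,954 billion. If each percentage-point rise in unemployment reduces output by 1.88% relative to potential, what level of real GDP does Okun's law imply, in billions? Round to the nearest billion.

Unemployment gap = 5.32 - 6.75 = -1.43 points, so the output gap is -1.88 × (-1.43) = 2.6884%.
Actual GDP = 12954 × (1 + 2.6884/100) = 12954 × 1.026884 ≈ 13302 billion.

$13,302 billion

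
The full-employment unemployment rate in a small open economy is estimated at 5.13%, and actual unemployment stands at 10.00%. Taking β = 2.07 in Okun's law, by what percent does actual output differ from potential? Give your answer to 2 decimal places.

-10.08%

The unemployment gap is 10 - 5.13 = 4.87 percentage points.
Okun's law gives an output gap of -2.07 × 4.87 = -10.0809%, i.e. 10.08% below potential.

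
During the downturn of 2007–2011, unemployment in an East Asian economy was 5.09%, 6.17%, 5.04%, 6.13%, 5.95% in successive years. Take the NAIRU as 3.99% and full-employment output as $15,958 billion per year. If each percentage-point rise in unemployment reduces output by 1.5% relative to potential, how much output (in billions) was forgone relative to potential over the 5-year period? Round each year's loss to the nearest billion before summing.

Year 2007: gap = -1.5 × (5.09 - 3.99) = -1.65%, loss ≈ 15958 × 1.65/100 ≈ 263.
Year 2008: gap = -1.5 × (6.17 - 3.99) = -3.27%, loss ≈ 15958 × 3.27/100 ≈ 522.
Year 2009: gap = -1.5 × (5.04 - 3.99) = -1.575%, loss ≈ 15958 × 1.575/100 ≈ 251.
Year 2010: gap = -1.5 × (6.13 - 3.99) = -3.21%, loss ≈ 15958 × 3.21/100 ≈ 512.
Year 2011: gap = -1.5 × (5.95 - 3.99) = -2.94%, loss ≈ 15958 × 2.94/100 ≈ 469.
Total lost output = 263 + 522 + 251 + 512 + 469 = 2017 billion.

$2,017 billion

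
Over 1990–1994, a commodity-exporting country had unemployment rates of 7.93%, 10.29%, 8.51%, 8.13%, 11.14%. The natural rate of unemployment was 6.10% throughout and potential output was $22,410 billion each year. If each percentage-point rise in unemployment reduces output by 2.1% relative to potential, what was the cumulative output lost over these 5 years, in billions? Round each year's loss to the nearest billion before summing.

Year 1990: gap = -2.1 × (7.93 - 6.1) = -3.843%, loss ≈ 22410 × 3.843/100 ≈ 861.
Year 1991: gap = -2.1 × (10.29 - 6.1) = -8.799%, loss ≈ 22410 × 8.799/100 ≈ 1972.
Year 1992: gap = -2.1 × (8.51 - 6.1) = -5.061%, loss ≈ 22410 × 5.061/100 ≈ 1134.
Year 1993: gap = -2.1 × (8.13 - 6.1) = -4.263%, loss ≈ 22410 × 4.263/100 ≈ 955.
Year 1994: gap = -2.1 × (11.14 - 6.1) = -10.584%, loss ≈ 22410 × 10.584/100 ≈ 2372.
Total lost output = 861 + 1972 + 1134 + 955 + 2372 = 7294 billion.

$7,294 billion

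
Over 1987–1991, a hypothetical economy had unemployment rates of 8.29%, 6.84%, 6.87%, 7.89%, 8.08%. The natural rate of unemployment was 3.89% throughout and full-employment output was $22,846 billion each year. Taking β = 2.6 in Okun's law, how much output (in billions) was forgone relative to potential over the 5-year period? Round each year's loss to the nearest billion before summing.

$11,001 billion

Year 1987: gap = -2.6 × (8.29 - 3.89) = -11.44%, loss ≈ 22846 × 11.44/100 ≈ 2614.
Year 1988: gap = -2.6 × (6.84 - 3.89) = -7.67%, loss ≈ 22846 × 7.67/100 ≈ 1752.
Year 1989: gap = -2.6 × (6.87 - 3.89) = -7.748%, loss ≈ 22846 × 7.748/100 ≈ 1770.
Year 1990: gap = -2.6 × (7.89 - 3.89) = -10.4%, loss ≈ 22846 × 10.4/100 ≈ 2376.
Year 1991: gap = -2.6 × (8.08 - 3.89) = -10.894%, loss ≈ 22846 × 10.894/100 ≈ 2489.
Total lost output = 2614 + 1752 + 1770 + 2376 + 2489 = 11001 billion.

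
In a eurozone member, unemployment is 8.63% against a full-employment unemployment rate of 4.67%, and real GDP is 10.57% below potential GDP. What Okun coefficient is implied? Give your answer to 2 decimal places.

β ≈ 2.67

Okun's law: output gap = -β × (u - u*).
-10.57 = -β × (8.63 - 4.67) = -β × 3.96, so β = 10.57/3.96 = 2.67.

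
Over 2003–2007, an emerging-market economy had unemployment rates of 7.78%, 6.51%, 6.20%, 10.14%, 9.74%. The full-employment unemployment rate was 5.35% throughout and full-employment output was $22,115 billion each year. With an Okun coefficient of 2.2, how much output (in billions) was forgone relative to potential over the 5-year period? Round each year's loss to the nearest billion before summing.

$6,626 billion

Year 2003: gap = -2.2 × (7.78 - 5.35) = -5.346%, loss ≈ 22115 × 5.346/100 ≈ 1182.
Year 2004: gap = -2.2 × (6.51 - 5.35) = -2.552%, loss ≈ 22115 × 2.552/100 ≈ 564.
Year 2005: gap = -2.2 × (6.2 - 5.35) = -1.87%, loss ≈ 22115 × 1.87/100 ≈ 414.
Year 2006: gap = -2.2 × (10.14 - 5.35) = -10.538%, loss ≈ 22115 × 10.538/100 ≈ 2330.
Year 2007: gap = -2.2 × (9.74 - 5.35) = -9.658%, loss ≈ 22115 × 9.658/100 ≈ 2136.
Total lost output = 1182 + 564 + 414 + 2330 + 2136 = 6626 billion.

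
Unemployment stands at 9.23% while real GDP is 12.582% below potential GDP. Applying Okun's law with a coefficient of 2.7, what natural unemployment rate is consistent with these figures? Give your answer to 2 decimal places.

4.57%

From Okun's law, u - u* = -(output gap)/β = -(-12.582)/2.7 = 4.66 points.
So u* = 9.23 - 4.66 = 4.57%.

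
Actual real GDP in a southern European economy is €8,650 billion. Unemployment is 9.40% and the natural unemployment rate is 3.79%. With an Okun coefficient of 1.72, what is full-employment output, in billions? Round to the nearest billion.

€9,574 billion

Unemployment gap = 9.4 - 3.79 = 5.61 points, so output gap = -1.72 × 5.61 = -9.6492%.
Since Y = Y* × (1 + gap/100), Y* = 8650/0.903508 ≈ 9574 billion.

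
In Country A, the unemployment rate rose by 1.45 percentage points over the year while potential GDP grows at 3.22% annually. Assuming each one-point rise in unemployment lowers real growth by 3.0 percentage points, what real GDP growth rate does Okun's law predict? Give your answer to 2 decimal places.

Growth-rate Okun's law: g_Y = g_Y* - β × Δu.
g_Y = 3.22 - 3.0 × (1.45) = 3.22 - 4.35 = -1.13%, i.e. -1.13% to 2 d.p.

-1.13%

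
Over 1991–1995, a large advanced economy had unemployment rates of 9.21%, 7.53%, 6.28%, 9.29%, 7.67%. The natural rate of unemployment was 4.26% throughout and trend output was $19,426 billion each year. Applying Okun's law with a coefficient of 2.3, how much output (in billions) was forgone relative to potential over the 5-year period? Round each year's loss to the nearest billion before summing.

Year 1991: gap = -2.3 × (9.21 - 4.26) = -11.385%, loss ≈ 19426 × 11.385/100 ≈ 2212.
Year 1992: gap = -2.3 × (7.53 - 4.26) = -7.521%, loss ≈ 19426 × 7.521/100 ≈ 1461.
Year 1993: gap = -2.3 × (6.28 - 4.26) = -4.646%, loss ≈ 19426 × 4.646/100 ≈ 903.
Year 1994: gap = -2.3 × (9.29 - 4.26) = -11.569%, loss ≈ 19426 × 11.569/100 ≈ 2247.
Year 1995: gap = -2.3 × (7.67 - 4.26) = -7.843%, loss ≈ 19426 × 7.843/100 ≈ 1524.
Total lost output = 2212 + 1461 + 903 + 2247 + 1524 = 8347 billion.

$8,347 billion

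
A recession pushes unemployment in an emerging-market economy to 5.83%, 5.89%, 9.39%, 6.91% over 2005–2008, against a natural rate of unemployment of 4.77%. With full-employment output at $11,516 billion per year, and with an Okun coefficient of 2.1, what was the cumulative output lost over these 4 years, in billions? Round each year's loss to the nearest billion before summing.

$2,162 billion

Year 2005: gap = -2.1 × (5.83 - 4.77) = -2.226%, loss ≈ 11516 × 2.226/100 ≈ 256.
Year 2006: gap = -2.1 × (5.89 - 4.77) = -2.352%, loss ≈ 11516 × 2.352/100 ≈ 271.
Year 2007: gap = -2.1 × (9.39 - 4.77) = -9.702%, loss ≈ 11516 × 9.702/100 ≈ 1117.
Year 2008: gap = -2.1 × (6.91 - 4.77) = -4.494%, loss ≈ 11516 × 4.494/100 ≈ 518.
Total lost output = 256 + 271 + 1117 + 518 = 2162 billion.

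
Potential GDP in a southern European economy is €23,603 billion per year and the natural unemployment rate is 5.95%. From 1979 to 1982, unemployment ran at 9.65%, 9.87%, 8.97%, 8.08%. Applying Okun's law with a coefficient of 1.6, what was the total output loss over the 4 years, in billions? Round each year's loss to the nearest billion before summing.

€4,821 billion

Year 1979: gap = -1.6 × (9.65 - 5.95) = -5.92%, loss ≈ 23603 × 5.92/100 ≈ 1397.
Year 1980: gap = -1.6 × (9.87 - 5.95) = -6.272%, loss ≈ 23603 × 6.272/100 ≈ 1480.
Year 1981: gap = -1.6 × (8.97 - 5.95) = -4.832%, loss ≈ 23603 × 4.832/100 ≈ 1140.
Year 1982: gap = -1.6 × (8.08 - 5.95) = -3.408%, loss ≈ 23603 × 3.408/100 ≈ 804.
Total lost output = 1397 + 1480 + 1140 + 804 = 4821 billion.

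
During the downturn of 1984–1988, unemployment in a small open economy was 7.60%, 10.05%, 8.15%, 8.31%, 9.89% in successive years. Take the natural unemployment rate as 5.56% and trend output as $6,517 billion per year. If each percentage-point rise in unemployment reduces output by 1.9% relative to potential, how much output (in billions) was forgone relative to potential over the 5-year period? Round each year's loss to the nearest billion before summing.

Year 1984: gap = -1.9 × (7.6 - 5.56) = -3.876%, loss ≈ 6517 × 3.876/100 ≈ 253.
Year 1985: gap = -1.9 × (10.05 - 5.56) = -8.531%, loss ≈ 6517 × 8.531/100 ≈ 556.
Year 1986: gap = -1.9 × (8.15 - 5.56) = -4.921%, loss ≈ 6517 × 4.921/100 ≈ 321.
Year 1987: gap = -1.9 × (8.31 - 5.56) = -5.225%, loss ≈ 6517 × 5.225/100 ≈ 341.
Year 1988: gap = -1.9 × (9.89 - 5.56) = -8.227%, loss ≈ 6517 × 8.227/100 ≈ 536.
Total lost output = 253 + 556 + 321 + 341 + 536 = 2007 billion.

$2,007 billion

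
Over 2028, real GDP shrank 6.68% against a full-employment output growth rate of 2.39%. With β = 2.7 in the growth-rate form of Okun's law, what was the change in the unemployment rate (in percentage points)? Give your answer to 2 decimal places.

3.36 percentage points

Growth-rate Okun's law: g_Y = g_Y* - β × Δu, so Δu = (g_Y* - g_Y)/β.
Δu = (2.39 + 6.68)/2.7 = 9.07/2.7 = 3.36 percentage points.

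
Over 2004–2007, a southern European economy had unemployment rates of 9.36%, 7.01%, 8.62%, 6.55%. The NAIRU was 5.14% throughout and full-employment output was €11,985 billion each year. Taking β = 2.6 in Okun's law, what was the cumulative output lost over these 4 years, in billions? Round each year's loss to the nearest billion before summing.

€3,421 billion

Year 2004: gap = -2.6 × (9.36 - 5.14) = -10.972%, loss ≈ 11985 × 10.972/100 ≈ 1315.
Year 2005: gap = -2.6 × (7.01 - 5.14) = -4.862%, loss ≈ 11985 × 4.862/100 ≈ 583.
Year 2006: gap = -2.6 × (8.62 - 5.14) = -9.048%, loss ≈ 11985 × 9.048/100 ≈ 1084.
Year 2007: gap = -2.6 × (6.55 - 5.14) = -3.666%, loss ≈ 11985 × 3.666/100 ≈ 439.
Total lost output = 1315 + 583 + 1084 + 439 = 3421 billion.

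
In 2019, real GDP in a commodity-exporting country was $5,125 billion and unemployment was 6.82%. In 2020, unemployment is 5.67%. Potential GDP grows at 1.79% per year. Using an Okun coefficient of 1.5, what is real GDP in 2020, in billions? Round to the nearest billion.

$5,305 billion

Δu = 5.67 - 6.82 = -1.15 points.
Okun's law (growth form): g_Y = g_Y* - β × Δu = 1.79 - 1.5 × (-1.15) = 1.79 + 1.725 = 3.515%.
Real GDP in the next year = 5125 × (1 + 3.515/100) = 5125 × 1.03515 ≈ 5305 billion.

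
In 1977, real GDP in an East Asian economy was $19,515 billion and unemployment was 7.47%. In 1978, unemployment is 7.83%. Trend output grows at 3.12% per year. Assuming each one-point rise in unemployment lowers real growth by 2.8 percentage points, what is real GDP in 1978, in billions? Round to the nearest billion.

Δu = 7.83 - 7.47 = 0.36 points.
Okun's law (growth form): g_Y = g_Y* - β × Δu = 3.12 - 2.8 × (0.36) = 3.12 - 1.008 = 2.112%.
Real GDP in the next year = 19515 × (1 + 2.112/100) = 19515 × 1.02112 ≈ 19927 billion.

$19,927 billion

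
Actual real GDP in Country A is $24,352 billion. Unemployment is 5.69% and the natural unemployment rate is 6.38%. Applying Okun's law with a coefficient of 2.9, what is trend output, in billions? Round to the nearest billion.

Unemployment gap = 5.69 - 6.38 = -0.69 points, so output gap = -2.9 × (-0.69) = 2.001%.
Since Y = Y* × (1 + gap/100), Y* = 24352/1.02001 ≈ 23874 billion.

$23,874 billion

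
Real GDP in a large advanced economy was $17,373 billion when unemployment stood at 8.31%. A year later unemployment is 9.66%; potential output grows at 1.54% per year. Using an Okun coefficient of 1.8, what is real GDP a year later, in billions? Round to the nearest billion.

$17,218 billion

Δu = 9.66 - 8.31 = 1.35 points.
Okun's law (growth form): g_Y = g_Y* - β × Δu = 1.54 - 1.8 × (1.35) = 1.54 - 2.43 = -0.89%.
Real GDP in the next year = 17373 × (1 - 0.89/100) = 17373 × 0.9911 ≈ 17218 billion.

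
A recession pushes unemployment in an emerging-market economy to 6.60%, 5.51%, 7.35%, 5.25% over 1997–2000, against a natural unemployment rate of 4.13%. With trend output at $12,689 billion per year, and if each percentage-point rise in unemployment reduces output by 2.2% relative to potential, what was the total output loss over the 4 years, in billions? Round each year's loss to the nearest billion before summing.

Year 1997: gap = -2.2 × (6.6 - 4.13) = -5.434%, loss ≈ 12689 × 5.434/100 ≈ 690.
Year 1998: gap = -2.2 × (5.51 - 4.13) = -3.036%, loss ≈ 12689 × 3.036/100 ≈ 385.
Year 1999: gap = -2.2 × (7.35 - 4.13) = -7.084%, loss ≈ 12689 × 7.084/100 ≈ 899.
Year 2000: gap = -2.2 × (5.25 - 4.13) = -2.464%, loss ≈ 12689 × 2.464/100 ≈ 313.
Total lost output = 690 + 385 + 899 + 313 = 2287 billion.

$2,287 billion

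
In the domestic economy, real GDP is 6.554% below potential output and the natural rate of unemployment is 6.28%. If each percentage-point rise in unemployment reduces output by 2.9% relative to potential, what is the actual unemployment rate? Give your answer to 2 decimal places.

From Okun's law, u - u* = -(output gap)/β = -(-6.554)/2.9 = 2.26 points.
So u = 6.28 + 2.26 = 8.54%.

8.54%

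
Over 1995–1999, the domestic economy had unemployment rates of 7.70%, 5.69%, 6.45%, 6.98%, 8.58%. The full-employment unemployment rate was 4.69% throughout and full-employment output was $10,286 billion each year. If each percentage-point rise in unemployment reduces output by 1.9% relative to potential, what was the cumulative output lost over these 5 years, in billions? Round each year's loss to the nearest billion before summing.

$2,335 billion

Year 1995: gap = -1.9 × (7.7 - 4.69) = -5.719%, loss ≈ 10286 × 5.719/100 ≈ 588.
Year 1996: gap = -1.9 × (5.69 - 4.69) = -1.9%, loss ≈ 10286 × 1.9/100 ≈ 195.
Year 1997: gap = -1.9 × (6.45 - 4.69) = -3.344%, loss ≈ 10286 × 3.344/100 ≈ 344.
Year 1998: gap = -1.9 × (6.98 - 4.69) = -4.351%, loss ≈ 10286 × 4.351/100 ≈ 448.
Year 1999: gap = -1.9 × (8.58 - 4.69) = -7.391%, loss ≈ 10286 × 7.391/100 ≈ 760.
Total lost output = 588 + 195 + 344 + 448 + 760 = 2335 billion.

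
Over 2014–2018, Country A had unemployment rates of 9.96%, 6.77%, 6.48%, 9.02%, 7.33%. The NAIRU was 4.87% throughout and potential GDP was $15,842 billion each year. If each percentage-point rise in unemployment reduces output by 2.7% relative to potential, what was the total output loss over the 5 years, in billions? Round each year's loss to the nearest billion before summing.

$6,506 billion

Year 2014: gap = -2.7 × (9.96 - 4.87) = -13.743%, loss ≈ 15842 × 13.743/100 ≈ 2177.
Year 2015: gap = -2.7 × (6.77 - 4.87) = -5.13%, loss ≈ 15842 × 5.13/100 ≈ 813.
Year 2016: gap = -2.7 × (6.48 - 4.87) = -4.347%, loss ≈ 15842 × 4.347/100 ≈ 689.
Year 2017: gap = -2.7 × (9.02 - 4.87) = -11.205%, loss ≈ 15842 × 11.205/100 ≈ 1775.
Year 2018: gap = -2.7 × (7.33 - 4.87) = -6.642%, loss ≈ 15842 × 6.642/100 ≈ 1052.
Total lost output = 2177 + 813 + 689 + 1775 + 1052 = 6506 billion.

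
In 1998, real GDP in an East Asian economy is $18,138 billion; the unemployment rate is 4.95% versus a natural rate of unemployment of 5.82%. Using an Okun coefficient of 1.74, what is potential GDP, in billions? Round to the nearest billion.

Unemployment gap = 4.95 - 5.82 = -0.87 points, so output gap = -1.74 × (-0.87) = 1.5138%.
Since Y = Y* × (1 + gap/100), Y* = 18138/1.015138 ≈ 17868 billion.

$17,868 billion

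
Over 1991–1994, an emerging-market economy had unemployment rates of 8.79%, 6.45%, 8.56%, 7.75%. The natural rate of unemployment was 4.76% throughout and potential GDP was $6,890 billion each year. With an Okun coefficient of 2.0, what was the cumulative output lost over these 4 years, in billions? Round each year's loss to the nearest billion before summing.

$1,724 billion

Year 1991: gap = -2.0 × (8.79 - 4.76) = -8.06%, loss ≈ 6890 × 8.06/100 ≈ 555.
Year 1992: gap = -2.0 × (6.45 - 4.76) = -3.38%, loss ≈ 6890 × 3.38/100 ≈ 233.
Year 1993: gap = -2.0 × (8.56 - 4.76) = -7.6%, loss ≈ 6890 × 7.6/100 ≈ 524.
Year 1994: gap = -2.0 × (7.75 - 4.76) = -5.98%, loss ≈ 6890 × 5.98/100 ≈ 412.
Total lost output = 555 + 233 + 524 + 412 = 1724 billion.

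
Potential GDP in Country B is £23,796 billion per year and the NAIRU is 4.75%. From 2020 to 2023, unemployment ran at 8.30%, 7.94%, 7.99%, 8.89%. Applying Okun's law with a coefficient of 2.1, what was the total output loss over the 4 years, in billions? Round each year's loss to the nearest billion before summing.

£7,056 billion

Year 2020: gap = -2.1 × (8.3 - 4.75) = -7.455%, loss ≈ 23796 × 7.455/100 ≈ 1774.
Year 2021: gap = -2.1 × (7.94 - 4.75) = -6.699%, loss ≈ 23796 × 6.699/100 ≈ 1594.
Year 2022: gap = -2.1 × (7.99 - 4.75) = -6.804%, loss ≈ 23796 × 6.804/100 ≈ 1619.
Year 2023: gap = -2.1 × (8.89 - 4.75) = -8.694%, loss ≈ 23796 × 8.694/100 ≈ 2069.
Total lost output = 1774 + 1594 + 1619 + 2069 = 7056 billion.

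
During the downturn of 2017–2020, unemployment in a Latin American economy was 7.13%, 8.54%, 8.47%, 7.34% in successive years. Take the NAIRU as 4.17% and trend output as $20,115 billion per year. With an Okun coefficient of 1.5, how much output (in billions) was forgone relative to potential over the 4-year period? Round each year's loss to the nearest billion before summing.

Year 2017: gap = -1.5 × (7.13 - 4.17) = -4.44%, loss ≈ 20115 × 4.44/100 ≈ 893.
Year 2018: gap = -1.5 × (8.54 - 4.17) = -6.555%, loss ≈ 20115 × 6.555/100 ≈ 1319.
Year 2019: gap = -1.5 × (8.47 - 4.17) = -6.45%, loss ≈ 20115 × 6.45/100 ≈ 1297.
Year 2020: gap = -1.5 × (7.34 - 4.17) = -4.755%, loss ≈ 20115 × 4.755/100 ≈ 956.
Total lost output = 893 + 1319 + 1297 + 956 = 4465 billion.

$4,465 billion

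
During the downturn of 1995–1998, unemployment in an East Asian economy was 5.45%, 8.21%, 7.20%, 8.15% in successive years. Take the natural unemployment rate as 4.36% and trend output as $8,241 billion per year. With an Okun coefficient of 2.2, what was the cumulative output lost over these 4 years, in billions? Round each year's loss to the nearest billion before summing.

$2,098 billion

Year 1995: gap = -2.2 × (5.45 - 4.36) = -2.398%, loss ≈ 8241 × 2.398/100 ≈ 198.
Year 1996: gap = -2.2 × (8.21 - 4.36) = -8.47%, loss ≈ 8241 × 8.47/100 ≈ 698.
Year 1997: gap = -2.2 × (7.2 - 4.36) = -6.248%, loss ≈ 8241 × 6.248/100 ≈ 515.
Year 1998: gap = -2.2 × (8.15 - 4.36) = -8.338%, loss ≈ 8241 × 8.338/100 ≈ 687.
Total lost output = 198 + 698 + 515 + 687 = 2098 billion.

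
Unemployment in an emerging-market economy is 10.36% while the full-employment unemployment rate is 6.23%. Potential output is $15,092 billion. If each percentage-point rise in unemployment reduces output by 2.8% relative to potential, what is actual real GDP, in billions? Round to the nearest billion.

Unemployment gap = 10.36 - 6.23 = 4.13 points, so the output gap is -2.8 × 4.13 = -11.564%.
Actual GDP = 15092 × (1 - 11.564/100) = 15092 × 0.88436 ≈ 13347 billion.

$13,347 billion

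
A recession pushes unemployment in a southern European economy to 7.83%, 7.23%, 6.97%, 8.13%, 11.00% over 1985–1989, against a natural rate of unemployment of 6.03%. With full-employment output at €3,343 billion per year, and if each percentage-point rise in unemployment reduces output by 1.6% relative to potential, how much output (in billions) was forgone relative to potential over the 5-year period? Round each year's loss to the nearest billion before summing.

Year 1985: gap = -1.6 × (7.83 - 6.03) = -2.88%, loss ≈ 3343 × 2.88/100 ≈ 96.
Year 1986: gap = -1.6 × (7.23 - 6.03) = -1.92%, loss ≈ 3343 × 1.92/100 ≈ 64.
Year 1987: gap = -1.6 × (6.97 - 6.03) = -1.504%, loss ≈ 3343 × 1.504/100 ≈ 50.
Year 1988: gap = -1.6 × (8.13 - 6.03) = -3.36%, loss ≈ 3343 × 3.36/100 ≈ 112.
Year 1989: gap = -1.6 × (11 - 6.03) = -7.952%, loss ≈ 3343 × 7.952/100 ≈ 266.
Total lost output = 96 + 64 + 50 + 112 + 266 = 588 billion.

€588 billion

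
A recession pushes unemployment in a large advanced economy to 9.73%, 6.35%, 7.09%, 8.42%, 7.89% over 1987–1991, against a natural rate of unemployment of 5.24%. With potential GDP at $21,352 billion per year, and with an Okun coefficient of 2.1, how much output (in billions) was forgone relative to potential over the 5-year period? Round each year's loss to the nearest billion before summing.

Year 1987: gap = -2.1 × (9.73 - 5.24) = -9.429%, loss ≈ 21352 × 9.429/100 ≈ 2013.
Year 1988: gap = -2.1 × (6.35 - 5.24) = -2.331%, loss ≈ 21352 × 2.331/100 ≈ 498.
Year 1989: gap = -2.1 × (7.09 - 5.24) = -3.885%, loss ≈ 21352 × 3.885/100 ≈ 830.
Year 1990: gap = -2.1 × (8.42 - 5.24) = -6.678%, loss ≈ 21352 × 6.678/100 ≈ 1426.
Year 1991: gap = -2.1 × (7.89 - 5.24) = -5.565%, loss ≈ 21352 × 5.565/100 ≈ 1188.
Total lost output = 2013 + 498 + 830 + 1426 + 1188 = 5955 billion.

$5,955 billion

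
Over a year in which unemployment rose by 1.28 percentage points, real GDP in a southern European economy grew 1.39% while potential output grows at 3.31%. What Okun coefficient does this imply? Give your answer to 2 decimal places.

Growth form: g_Y = g_Y* - β × Δu, so β = (g_Y* - g_Y)/Δu.
β = (3.31 - 1.39)/1.28 = 1.92/1.28 = 1.50.

β ≈ 1.50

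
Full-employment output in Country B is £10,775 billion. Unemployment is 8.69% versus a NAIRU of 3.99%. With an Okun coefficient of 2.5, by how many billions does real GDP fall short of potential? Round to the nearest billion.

£1,266 billion

Output gap = -2.5 × (8.69 - 3.99) = -2.5 × 4.7 = -11.75%.
Actual GDP ≈ 10775 × 0.8825 ≈ 9509 billion, so the shortfall is 10775 - 9509 = 1266 billion.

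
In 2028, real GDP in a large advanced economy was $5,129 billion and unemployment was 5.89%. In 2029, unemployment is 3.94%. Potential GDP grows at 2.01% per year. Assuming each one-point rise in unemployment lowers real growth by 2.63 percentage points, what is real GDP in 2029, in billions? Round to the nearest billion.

$5,495 billion

Δu = 3.94 - 5.89 = -1.95 points.
Okun's law (growth form): g_Y = g_Y* - β × Δu = 2.01 - 2.63 × (-1.95) = 2.01 + 5.1285 = 7.1385%.
Real GDP in the next year = 5129 × (1 + 7.1385/100) = 5129 × 1.071385 ≈ 5495 billion.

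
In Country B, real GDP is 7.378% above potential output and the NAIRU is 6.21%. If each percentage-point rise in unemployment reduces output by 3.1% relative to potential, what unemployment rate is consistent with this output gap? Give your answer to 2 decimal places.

3.83%

From Okun's law, u - u* = -(output gap)/β = -(7.378)/3.1 = -2.38 points.
So u = 6.21 - 2.38 = 3.83%.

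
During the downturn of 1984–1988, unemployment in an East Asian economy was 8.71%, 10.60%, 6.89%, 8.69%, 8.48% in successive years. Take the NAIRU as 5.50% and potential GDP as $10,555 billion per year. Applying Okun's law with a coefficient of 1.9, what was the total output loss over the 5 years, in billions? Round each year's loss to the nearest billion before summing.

$3,184 billion

Year 1984: gap = -1.9 × (8.71 - 5.5) = -6.099%, loss ≈ 10555 × 6.099/100 ≈ 644.
Year 1985: gap = -1.9 × (10.6 - 5.5) = -9.69%, loss ≈ 10555 × 9.69/100 ≈ 1023.
Year 1986: gap = -1.9 × (6.89 - 5.5) = -2.641%, loss ≈ 10555 × 2.641/100 ≈ 279.
Year 1987: gap = -1.9 × (8.69 - 5.5) = -6.061%, loss ≈ 10555 × 6.061/100 ≈ 640.
Year 1988: gap = -1.9 × (8.48 - 5.5) = -5.662%, loss ≈ 10555 × 5.662/100 ≈ 598.
Total lost output = 644 + 1023 + 279 + 640 + 598 = 3184 billion.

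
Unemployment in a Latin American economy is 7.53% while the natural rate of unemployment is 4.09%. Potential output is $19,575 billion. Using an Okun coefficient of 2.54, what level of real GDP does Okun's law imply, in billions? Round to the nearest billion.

Unemployment gap = 7.53 - 4.09 = 3.44 points, so the output gap is -2.54 × 3.44 = -8.7376%.
Actual GDP = 19575 × (1 - 8.7376/100) = 19575 × 0.912624 ≈ 17865 billion.

$17,865 billion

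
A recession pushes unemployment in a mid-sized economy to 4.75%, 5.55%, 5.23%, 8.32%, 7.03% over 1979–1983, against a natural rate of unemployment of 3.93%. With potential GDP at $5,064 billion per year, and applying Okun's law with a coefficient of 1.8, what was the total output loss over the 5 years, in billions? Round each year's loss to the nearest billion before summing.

Year 1979: gap = -1.8 × (4.75 - 3.93) = -1.476%, loss ≈ 5064 × 1.476/100 ≈ 75.
Year 1980: gap = -1.8 × (5.55 - 3.93) = -2.916%, loss ≈ 5064 × 2.916/100 ≈ 148.
Year 1981: gap = -1.8 × (5.23 - 3.93) = -2.34%, loss ≈ 5064 × 2.34/100 ≈ 118.
Year 1982: gap = -1.8 × (8.32 - 3.93) = -7.902%, loss ≈ 5064 × 7.902/100 ≈ 400.
Year 1983: gap = -1.8 × (7.03 - 3.93) = -5.58%, loss ≈ 5064 × 5.58/100 ≈ 283.
Total lost output = 75 + 148 + 118 + 400 + 283 = 1024 billion.

$1,024 billion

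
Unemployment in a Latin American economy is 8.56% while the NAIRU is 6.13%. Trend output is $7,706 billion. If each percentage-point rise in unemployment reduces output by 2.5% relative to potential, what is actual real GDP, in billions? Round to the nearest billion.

$7,238 billion

Unemployment gap = 8.56 - 6.13 = 2.43 points, so the output gap is -2.5 × 2.43 = -6.075%.
Actual GDP = 7706 × (1 - 6.075/100) = 7706 × 0.93925 ≈ 7238 billion.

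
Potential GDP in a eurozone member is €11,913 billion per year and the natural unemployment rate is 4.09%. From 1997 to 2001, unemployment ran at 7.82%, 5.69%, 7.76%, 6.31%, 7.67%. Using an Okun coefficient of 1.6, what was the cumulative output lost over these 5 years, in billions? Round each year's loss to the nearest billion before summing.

Year 1997: gap = -1.6 × (7.82 - 4.09) = -5.968%, loss ≈ 11913 × 5.968/100 ≈ 711.
Year 1998: gap = -1.6 × (5.69 - 4.09) = -2.56%, loss ≈ 11913 × 2.56/100 ≈ 305.
Year 1999: gap = -1.6 × (7.76 - 4.09) = -5.872%, loss ≈ 11913 × 5.872/100 ≈ 700.
Year 2000: gap = -1.6 × (6.31 - 4.09) = -3.552%, loss ≈ 11913 × 3.552/100 ≈ 423.
Year 2001: gap = -1.6 × (7.67 - 4.09) = -5.728%, loss ≈ 11913 × 5.728/100 ≈ 682.
Total lost output = 711 + 305 + 700 + 423 + 682 = 2821 billion.

€2,821 billion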